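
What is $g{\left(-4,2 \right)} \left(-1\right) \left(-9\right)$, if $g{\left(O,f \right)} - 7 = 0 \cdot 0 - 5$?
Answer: $18$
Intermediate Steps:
$g{\left(O,f \right)} = 2$ ($g{\left(O,f \right)} = 7 + \left(0 \cdot 0 - 5\right) = 7 + \left(0 - 5\right) = 7 - 5 = 2$)
$g{\left(-4,2 \right)} \left(-1\right) \left(-9\right) = 2 \left(-1\right) \left(-9\right) = \left(-2\right) \left(-9\right) = 18$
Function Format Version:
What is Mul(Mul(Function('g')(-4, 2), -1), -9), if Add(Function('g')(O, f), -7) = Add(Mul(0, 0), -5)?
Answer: 18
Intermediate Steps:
Function('g')(O, f) = 2 (Function('g')(O, f) = Add(7, Add(Mul(0, 0), -5)) = Add(7, Add(0, -5)) = Add(7, -5) = 2)
Mul(Mul(Function('g')(-4, 2), -1), -9) = Mul(Mul(2, -1), -9) = Mul(-2, -9) = 18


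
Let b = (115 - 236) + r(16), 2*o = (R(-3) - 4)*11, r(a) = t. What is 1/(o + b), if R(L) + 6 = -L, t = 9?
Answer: -2/301 ≈ -0.0066445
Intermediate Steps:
r(a) = 9
R(L) = -6 - L
o = -77/2 (o = (((-6 - 1*(-3)) - 4)*11)/2 = (((-6 + 3) - 4)*11)/2 = ((-3 - 4)*11)/2 = (-7*11)/2 = (½)*(-77) = -77/2 ≈ -38.500)
b = -112 (b = (115 - 236) + 9 = -121 + 9 = -112)
1/(o + b) = 1/(-77/2 - 112) = 1/(-301/2) = -2/301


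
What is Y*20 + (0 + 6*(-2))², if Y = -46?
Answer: -776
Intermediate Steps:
Y*20 + (0 + 6*(-2))² = -46*20 + (0 + 6*(-2))² = -920 + (0 - 12)² = -920 + (-12)² = -920 + 144 = -776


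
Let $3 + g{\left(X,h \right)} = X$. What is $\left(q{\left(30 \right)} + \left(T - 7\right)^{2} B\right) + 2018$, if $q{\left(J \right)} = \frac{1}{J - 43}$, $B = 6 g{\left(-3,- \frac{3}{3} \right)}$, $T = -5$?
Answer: $- \frac{41159}{13} \approx -3166.1$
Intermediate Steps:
$g{\left(X,h \right)} = -3 + X$
$B = -36$ ($B = 6 \left(-3 - 3\right) = 6 \left(-6\right) = -36$)
$q{\left(J \right)} = \frac{1}{-43 + J}$
$\left(q{\left(30 \right)} + \left(T - 7\right)^{2} B\right) + 2018 = \left(\frac{1}{-43 + 30} + \left(-5 - 7\right)^{2} \left(-36\right)\right) + 2018 = \left(\frac{1}{-13} + \left(-12\right)^{2} \left(-36\right)\right) + 2018 = \left(- \frac{1}{13} + 144 \left(-36\right)\right) + 2018 = \left(- \frac{1}{13} - 5184\right) + 2018 = - \frac{67393}{13} + 2018 = - \frac{41159}{13}$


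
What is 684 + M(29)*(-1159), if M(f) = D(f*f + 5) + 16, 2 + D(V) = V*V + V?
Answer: -830510900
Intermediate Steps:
D(V) = -2 + V + V² (D(V) = -2 + (V*V + V) = -2 + (V² + V) = -2 + (V + V²) = -2 + V + V²)
M(f) = 19 + f² + (5 + f²)² (M(f) = (-2 + (f*f + 5) + (f*f + 5)²) + 16 = (-2 + (f² + 5) + (f² + 5)²) + 16 = (-2 + (5 + f²) + (5 + f²)²) + 16 = (3 + f² + (5 + f²)²) + 16 = 19 + f² + (5 + f²)²)
684 + M(29)*(-1159) = 684 + (44 + 29⁴ + 11*29²)*(-1159) = 684 + (44 + 707281 + 11*841)*(-1159) = 684 + (44 + 707281 + 9251)*(-1159) = 684 + 716576*(-1159) = 684 - 830511584 = -830510900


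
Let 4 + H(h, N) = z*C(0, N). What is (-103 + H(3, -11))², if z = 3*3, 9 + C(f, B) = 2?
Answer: 28900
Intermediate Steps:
C(f, B) = -7 (C(f, B) = -9 + 2 = -7)
z = 9
H(h, N) = -67 (H(h, N) = -4 + 9*(-7) = -4 - 63 = -67)
(-103 + H(3, -11))² = (-103 - 67)² = (-170)² = 28900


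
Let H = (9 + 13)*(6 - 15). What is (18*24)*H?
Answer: -85536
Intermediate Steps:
H = -198 (H = 22*(-9) = -198)
(18*24)*H = (18*24)*(-198) = 432*(-198) = -85536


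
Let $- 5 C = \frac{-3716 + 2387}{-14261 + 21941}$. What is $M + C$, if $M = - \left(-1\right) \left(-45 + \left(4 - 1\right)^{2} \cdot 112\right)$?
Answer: $\frac{12326843}{12800} \approx 963.03$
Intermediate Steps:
$C = \frac{443}{12800}$ ($C = - \frac{\left(-3716 + 2387\right) \frac{1}{-14261 + 21941}}{5} = - \frac{\left(-1329\right) \frac{1}{7680}}{5} = \left(- \frac{1}{5}\right) \left(- \frac{443}{2560}\right) = \frac{443}{12800} \approx 0.034609$)
$M = 963$ ($M = - \left(-1\right) \left(-45 + 3^{2} \cdot 112\right) = - \left(-1\right) \left(-45 + 9 \cdot 112\right) = - \left(-1\right) \left(-45 + 1008\right) = - \left(-1\right) 963 = \left(-1\right) \left(-963\right) = 963$)
$M + C = 963 + \frac{443}{12800} = \frac{12326843}{12800}$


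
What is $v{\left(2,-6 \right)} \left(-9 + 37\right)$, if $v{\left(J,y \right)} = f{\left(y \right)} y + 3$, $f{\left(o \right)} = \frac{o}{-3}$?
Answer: $-252$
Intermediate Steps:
$f{\left(o \right)} = - \frac{o}{3}$ ($f{\left(o \right)} = o \left(- \frac{1}{3}\right) = - \frac{o}{3}$)
$v{\left(J,y \right)} = 3 - \frac{y^{2}}{3}$ ($v{\left(J,y \right)} = - \frac{y}{3} y + 3 = - \frac{y^{2}}{3} + 3 = 3 - \frac{y^{2}}{3}$)
$v{\left(2,-6 \right)} \left(-9 + 37\right) = \left(3 - \frac{\left(-6\right)^{2}}{3}\right) \left(-9 + 37\right) = \left(3 - 12\right) 28 = \left(-9\right) 28 = -252$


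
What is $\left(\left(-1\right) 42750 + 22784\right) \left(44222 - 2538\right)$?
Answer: $-832262744$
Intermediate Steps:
$\left(\left(-1\right) 42750 + 22784\right) \left(44222 - 2538\right) = \left(-42750 + 22784\right) 41684 = \left(-19966\right) 41684 = -832262744$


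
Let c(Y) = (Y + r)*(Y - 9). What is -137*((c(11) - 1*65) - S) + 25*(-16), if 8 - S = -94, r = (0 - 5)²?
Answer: 12615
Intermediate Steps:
r = 25 (r = (-5)² = 25)
c(Y) = (-9 + Y)*(25 + Y) (c(Y) = (Y + 25)*(Y - 9) = (25 + Y)*(-9 + Y) = (-9 + Y)*(25 + Y))
S = 102 (S = 8 - 1*(-94) = 8 + 94 = 102)
-137*((c(11) - 1*65) - S) + 25*(-16) = -137*(((-225 + 11² + 16*11) - 1*65) - 1*102) + 25*(-16) = -137*(((-225 + 121 + 176) - 65) - 102) - 400 = -137*((72 - 65) - 102) - 400 = -137*(7 - 102) - 400 = -137*(-95) - 400 = 13015 - 400 = 12615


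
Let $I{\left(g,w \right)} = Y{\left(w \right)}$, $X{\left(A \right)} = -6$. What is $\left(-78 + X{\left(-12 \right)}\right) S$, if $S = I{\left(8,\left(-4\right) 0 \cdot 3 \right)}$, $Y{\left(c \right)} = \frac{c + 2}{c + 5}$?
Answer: $- \frac{168}{5} \approx -33.6$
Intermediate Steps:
$Y{\left(c \right)} = \frac{2 + c}{5 + c}$
$I{\left(g,w \right)} = \frac{2 + w}{5 + w}$
$S = \frac{2}{5}$ ($S = \frac{2 + \left(-4\right) 0 \cdot 3}{5 + \left(-4\right) 0 \cdot 3} = \frac{2 + 0 \cdot 3}{5 + 0 \cdot 3} = \frac{2 + 0}{5 + 0} = \frac{1}{5} \cdot 2 = \frac{2}{5} \approx 0.4$)
$\left(-78 + X{\left(-12 \right)}\right) S = \left(-78 - 6\right) \frac{2}{5} = \left(-84\right) \frac{2}{5} = - \frac{168}{5}$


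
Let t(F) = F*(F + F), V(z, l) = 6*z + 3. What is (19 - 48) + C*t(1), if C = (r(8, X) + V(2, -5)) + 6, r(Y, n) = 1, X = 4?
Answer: 15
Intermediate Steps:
V(z, l) = 3 + 6*z
C = 22 (C = (1 + (3 + 6*2)) + 6 = (1 + (3 + 12)) + 6 = (1 + 15) + 6 = 16 + 6 = 22)
t(F) = 2*F² (t(F) = F*(2*F) = 2*F²)
(19 - 48) + C*t(1) = (19 - 48) + 22*(2*1²) = -29 + 22*(2*1) = -29 + 22*2 = -29 + 44 = 15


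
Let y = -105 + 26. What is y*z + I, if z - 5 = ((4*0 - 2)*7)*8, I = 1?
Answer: 8454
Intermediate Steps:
y = -79
z = -107 (z = 5 + ((4*0 - 2)*7)*8 = 5 + ((0 - 2)*7)*8 = 5 - 2*7*8 = 5 - 14*8 = 5 - 112 = -107)
y*z + I = -79*(-107) + 1 = 8453 + 1 = 8454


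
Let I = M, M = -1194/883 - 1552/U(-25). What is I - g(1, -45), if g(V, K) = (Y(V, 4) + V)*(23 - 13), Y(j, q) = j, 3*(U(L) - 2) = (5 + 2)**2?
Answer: -5148218/48565 ≈ -106.01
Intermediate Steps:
U(L) = 55/3 (U(L) = 2 + (5 + 2)**2/3 = 2 + (1/3)*7**2 = 2 + (1/3)*49 = 2 + 49/3 = 55/3)
M = -4176918/48565 (M = -1194/883 - 1552/55/3 = -1194*1/883 - 1552*3/55 = -1194/883 - 4656/55 = -4176918/48565 ≈ -86.007)
g(V, K) = 20*V (g(V, K) = (V + V)*(23 - 13) = (2*V)*10 = 20*V)
I = -4176918/48565 ≈ -86.007
I - g(1, -45) = -4176918/48565 - 20 = -5148218/48565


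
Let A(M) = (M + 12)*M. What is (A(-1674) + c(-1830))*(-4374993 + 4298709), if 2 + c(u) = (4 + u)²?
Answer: -466588187208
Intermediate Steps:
A(M) = M*(12 + M) (A(M) = (12 + M)*M = M*(12 + M))
c(u) = -2 + (4 + u)²
(A(-1674) + c(-1830))*(-4374993 + 4298709) = (-1674*(12 - 1674) + (-2 + (4 - 1830)²))*(-4374993 + 4298709) = (-1674*(-1662) + (-2 + (-1826)²))*(-76284) = (2782188 + (-2 + 3334276))*(-76284) = (2782188 + 3334274)*(-76284) = 6116462*(-76284) = -466588187208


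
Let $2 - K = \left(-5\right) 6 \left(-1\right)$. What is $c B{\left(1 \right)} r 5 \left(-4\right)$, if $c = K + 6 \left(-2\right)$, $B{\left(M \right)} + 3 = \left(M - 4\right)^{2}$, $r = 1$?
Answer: $4800$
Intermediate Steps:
$B{\left(M \right)} = -3 + \left(-4 + M\right)^{2}$ ($B{\left(M \right)} = -3 + \left(M - 4\right)^{2} = -3 + \left(-4 + M\right)^{2}$)
$K = -28$ ($K = 2 - \left(-5\right) 6 \left(-1\right) = 2 - \left(-30\right) \left(-1\right) = 2 - 30 = -28$)
$c = -40$ ($c = -28 + 6 \left(-2\right) = -28 - 12 = -40$)
$c B{\left(1 \right)} r 5 \left(-4\right) = - 40 \left(-3 + \left(-4 + 1\right)^{2}\right) 1 \cdot 5 \left(-4\right) = - 40 \left(-3 + \left(-3\right)^{2}\right) 5 \left(-4\right) = - 40 \left(-3 + 9\right) 5 \left(-4\right) = - 40 \cdot 6 \cdot 5 \left(-4\right) = - 40 \cdot 30 \left(-4\right) = \left(-40\right) \left(-120\right) = 4800$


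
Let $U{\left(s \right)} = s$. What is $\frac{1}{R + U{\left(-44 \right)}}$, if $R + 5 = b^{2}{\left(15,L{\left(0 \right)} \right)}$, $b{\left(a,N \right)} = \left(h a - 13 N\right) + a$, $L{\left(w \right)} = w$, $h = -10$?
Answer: $\frac{1}{18176} \approx 5.5018 \cdot 10^{-5}$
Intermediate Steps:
$b{\left(a,N \right)} = - 13 N - 9 a$ ($b{\left(a,N \right)} = \left(- 10 a - 13 N\right) + a = \left(- 13 N - 10 a\right) + a = - 13 N - 9 a$)
$R = 18220$ ($R = -5 + \left(\left(-13\right) 0 - 135\right)^{2} = -5 + \left(0 - 135\right)^{2} = -5 + \left(-135\right)^{2} = -5 + 18225 = 18220$)
$\frac{1}{R + U{\left(-44 \right)}} = \frac{1}{18220 - 44} = \frac{1}{18176}$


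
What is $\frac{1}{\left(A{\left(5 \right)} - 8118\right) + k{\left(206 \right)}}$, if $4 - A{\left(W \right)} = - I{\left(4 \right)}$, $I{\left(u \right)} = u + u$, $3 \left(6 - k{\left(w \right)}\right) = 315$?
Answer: $- \frac{1}{8205} \approx -0.00012188$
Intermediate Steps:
$k{\left(w \right)} = -99$ ($k{\left(w \right)} = 6 - 105 = -99$)
$I{\left(u \right)} = 2 u$
$A{\left(W \right)} = 12$ ($A{\left(W \right)} = 4 - - 2 \cdot 4 = 4 - \left(-1\right) 8 = 4 - -8 = 4 + 8 = 12$)
$\frac{1}{\left(A{\left(5 \right)} - 8118\right) + k{\left(206 \right)}} = \frac{1}{\left(12 - 8118\right) - 99} = \frac{1}{-8106 - 99} = \frac{1}{-8205} = - \frac{1}{8205}$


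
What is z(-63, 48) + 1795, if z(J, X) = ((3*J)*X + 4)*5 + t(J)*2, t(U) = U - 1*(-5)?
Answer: -43661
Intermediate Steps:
t(U) = 5 + U (t(U) = U + 5 = 5 + U)
z(J, X) = 30 + 2*J + 15*J*X (z(J, X) = ((3*J)*X + 4)*5 + (5 + J)*2 = (3*J*X + 4)*5 + (10 + 2*J) = (4 + 3*J*X)*5 + (10 + 2*J) = (20 + 15*J*X) + (10 + 2*J) = 30 + 2*J + 15*J*X)
z(-63, 48) + 1795 = (30 + 2*(-63) + 15*(-63)*48) + 1795 = (30 - 126 - 45360) + 1795 = -45456 + 1795 = -43661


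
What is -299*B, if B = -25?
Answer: 7475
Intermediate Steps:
-299*B = -299*(-25) = 7475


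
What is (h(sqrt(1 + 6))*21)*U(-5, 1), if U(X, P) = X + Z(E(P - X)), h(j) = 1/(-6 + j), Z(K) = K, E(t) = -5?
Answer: 1260/29 + 210*sqrt(7)/29 ≈ 62.607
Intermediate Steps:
U(X, P) = -5 + X (U(X, P) = X - 5 = -5 + X)
(h(sqrt(1 + 6))*21)*U(-5, 1) = (21/(-6 + sqrt(1 + 6)))*(-5 - 5) = (21/(-6 + sqrt(7)))*(-10) = -210/(-6 + sqrt(7))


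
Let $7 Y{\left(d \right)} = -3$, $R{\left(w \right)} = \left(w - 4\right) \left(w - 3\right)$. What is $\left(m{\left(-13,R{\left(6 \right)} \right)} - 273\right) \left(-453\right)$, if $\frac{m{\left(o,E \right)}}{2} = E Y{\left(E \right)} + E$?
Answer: $\frac{843939}{7} \approx 1.2056 \cdot 10^{5}$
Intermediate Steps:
$R{\left(w \right)} = \left(-4 + w\right) \left(-3 + w\right)$
$Y{\left(d \right)} = - \frac{3}{7}$ ($Y{\left(d \right)} = \frac{1}{7} \left(-3\right) = - \frac{3}{7}$)
$m{\left(o,E \right)} = \frac{8 E}{7}$ ($m{\left(o,E \right)} = 2 \left(E \left(- \frac{3}{7}\right) + E\right) = 2 \left(- \frac{3 E}{7} + E\right) = 2 \frac{4 E}{7} = \frac{8 E}{7}$)
$\left(m{\left(-13,R{\left(6 \right)} \right)} - 273\right) \left(-453\right) = \left(\frac{8 \left(12 + 6^{2} - 42\right)}{7} - 273\right) \left(-453\right) = \left(\frac{8 \left(12 + 36 - 42\right)}{7} - 273\right) \left(-453\right) = \left(\frac{8}{7} \cdot 6 - 273\right) \left(-453\right) = \left(\frac{48}{7} - 273\right) \left(-453\right) = \left(- \frac{1863}{7}\right) \left(-453\right) = \frac{843939}{7}$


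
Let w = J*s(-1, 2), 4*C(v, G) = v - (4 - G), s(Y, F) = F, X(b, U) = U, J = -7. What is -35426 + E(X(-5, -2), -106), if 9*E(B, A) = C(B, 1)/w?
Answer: -17854699/504 ≈ -35426.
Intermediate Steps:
C(v, G) = -1 + G/4 + v/4 (C(v, G) = (v - (4 - G))/4 = (v + (-4 + G))/4 = (-4 + G + v)/4 = -1 + G/4 + v/4)
w = -14 (w = -7*2 = -14)
E(B, A) = 1/168 - B/504 (E(B, A) = ((-1 + (¼)*1 + B/4)/(-14))/9 = ((-1 + ¼ + B/4)*(-1/14))/9 = ((-¾ + B/4)*(-1/14))/9 = (3/56 - B/56)/9 = 1/168 - B/504)
-35426 + E(X(-5, -2), -106) = -35426 + (1/168 - 1/504*(-2)) = -35426 + (1/168 + 1/252) = -35426 + 5/504 = -17854699/504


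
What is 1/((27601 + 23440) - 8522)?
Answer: 1/42519 ≈ 2.3519e-5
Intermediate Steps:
1/((27601 + 23440) - 8522) = 1/(51041 - 8522) = 1/42519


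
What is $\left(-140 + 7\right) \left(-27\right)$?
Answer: $3591$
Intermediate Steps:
$\left(-140 + 7\right) \left(-27\right) = \left(-133\right) \left(-27\right) = 3591$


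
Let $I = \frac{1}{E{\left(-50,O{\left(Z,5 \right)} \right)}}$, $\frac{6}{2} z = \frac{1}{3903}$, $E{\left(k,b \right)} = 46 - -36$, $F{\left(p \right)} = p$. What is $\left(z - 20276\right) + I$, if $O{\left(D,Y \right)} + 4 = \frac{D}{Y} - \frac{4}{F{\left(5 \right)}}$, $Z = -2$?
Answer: $- \frac{19467746297}{960138} \approx -20276.0$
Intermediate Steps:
$O{\left(D,Y \right)} = - \frac{24}{5} + \frac{D}{Y}$ ($O{\left(D,Y \right)} = -4 + \left(\frac{D}{Y} - \frac{4}{5}\right) = -4 + \left(- \frac{4}{5} + \frac{D}{Y}\right) = - \frac{24}{5} + \frac{D}{Y}$)
$E{\left(k,b \right)} = 82$ ($E{\left(k,b \right)} = 46 + 36 = 82$)
$z = \frac{1}{11709}$ ($z = \frac{1}{3 \cdot 3903} = \frac{1}{3} \cdot \frac{1}{3903} = \frac{1}{11709} \approx 8.5404 \cdot 10^{-5}$)
$I = \frac{1}{82} \approx 0.012195$
$\left(z - 20276\right) + I = \left(\frac{1}{11709} - 20276\right) + \frac{1}{82} = - \frac{237411683}{11709} + \frac{1}{82} = - \frac{19467746297}{960138}$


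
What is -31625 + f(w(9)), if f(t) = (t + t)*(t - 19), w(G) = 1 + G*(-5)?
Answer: -26081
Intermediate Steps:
w(G) = 1 - 5*G
f(t) = 2*t*(-19 + t) (f(t) = (2*t)*(-19 + t) = 2*t*(-19 + t))
-31625 + f(w(9)) = -31625 + 2*(1 - 5*9)*(-19 + (1 - 5*9)) = -31625 + 2*(1 - 45)*(-19 + (1 - 45)) = -31625 + 2*(-44)*(-19 - 44) = -31625 + 2*(-44)*(-63) = -31625 + 5544 = -26081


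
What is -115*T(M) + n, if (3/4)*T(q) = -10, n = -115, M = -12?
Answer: 4255/3 ≈ 1418.3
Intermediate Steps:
T(q) = -40/3 (T(q) = (4/3)*(-10) = -40/3)
-115*T(M) + n = -115*(-40/3) - 115 = 4600/3 - 115 = 4255/3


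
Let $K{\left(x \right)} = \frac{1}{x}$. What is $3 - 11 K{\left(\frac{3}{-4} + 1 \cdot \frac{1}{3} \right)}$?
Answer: $\frac{147}{5} \approx 29.4$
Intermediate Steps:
$3 - 11 K{\left(\frac{3}{-4} + 1 \cdot \frac{1}{3} \right)} = 3 - \frac{11}{\frac{3}{-4} + 1 \cdot \frac{1}{3}} = 3 - \frac{11}{3 \left(- \frac{1}{4}\right) + 1 \cdot \frac{1}{3}} = 3 - \frac{11}{- \frac{3}{4} + \frac{1}{3}} = 3 - \frac{11}{- \frac{5}{12}} = 3 - - \frac{132}{5} = 3 + \frac{132}{5} = \frac{147}{5}$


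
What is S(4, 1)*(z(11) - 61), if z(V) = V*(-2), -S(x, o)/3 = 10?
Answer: 2490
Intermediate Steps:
S(x, o) = -30 (S(x, o) = -3*10 = -30)
z(V) = -2*V
S(4, 1)*(z(11) - 61) = -30*(-2*11 - 61) = -30*(-22 - 61) = -30*(-83) = 2490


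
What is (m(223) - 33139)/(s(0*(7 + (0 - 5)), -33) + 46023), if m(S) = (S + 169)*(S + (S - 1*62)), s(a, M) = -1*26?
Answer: 117389/45997 ≈ 2.5521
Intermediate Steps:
s(a, M) = -26
m(S) = (-62 + 2*S)*(169 + S) (m(S) = (169 + S)*(S + (S - 62)) = (169 + S)*(S + (-62 + S)) = (169 + S)*(-62 + 2*S) = (-62 + 2*S)*(169 + S))
(m(223) - 33139)/(s(0*(7 + (0 - 5)), -33) + 46023) = ((-10478 + 2*223**2 + 276*223) - 33139)/(-26 + 46023) = ((-10478 + 2*49729 + 61548) - 33139)/45997 = ((-10478 + 99458 + 61548) - 33139)*(1/45997) = (150528 - 33139)*(1/45997) = 117389*(1/45997) = 117389/45997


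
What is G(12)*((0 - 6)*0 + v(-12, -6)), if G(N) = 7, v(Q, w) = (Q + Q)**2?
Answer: 4032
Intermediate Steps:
v(Q, w) = 4*Q**2 (v(Q, w) = (2*Q)**2 = 4*Q**2)
G(12)*((0 - 6)*0 + v(-12, -6)) = 7*((0 - 6)*0 + 4*(-12)**2) = 7*(-6*0 + 4*144) = 7*(0 + 576) = 7*576 = 4032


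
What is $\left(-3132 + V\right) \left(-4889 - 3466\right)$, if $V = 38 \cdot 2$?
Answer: $25532880$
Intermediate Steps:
$V = 76$
$\left(-3132 + V\right) \left(-4889 - 3466\right) = \left(-3132 + 76\right) \left(-4889 - 3466\right) = \left(-3056\right) \left(-8355\right) = 25532880$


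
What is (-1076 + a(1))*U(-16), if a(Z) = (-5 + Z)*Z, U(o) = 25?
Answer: -27000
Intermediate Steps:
a(Z) = Z*(-5 + Z)
(-1076 + a(1))*U(-16) = (-1076 + 1*(-5 + 1))*25 = (-1076 + 1*(-4))*25 = (-1076 - 4)*25 = -1080*25 = -27000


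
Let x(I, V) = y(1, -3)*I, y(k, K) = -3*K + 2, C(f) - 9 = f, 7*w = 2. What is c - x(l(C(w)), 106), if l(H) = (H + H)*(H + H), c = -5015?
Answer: -431635/49 ≈ -8808.9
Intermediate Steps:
w = 2/7 (w = (⅐)*2 = 2/7 ≈ 0.28571)
C(f) = 9 + f
y(k, K) = 2 - 3*K
l(H) = 4*H² (l(H) = (2*H)*(2*H) = 4*H²)
x(I, V) = 11*I (x(I, V) = (2 - 3*(-3))*I = (2 + 9)*I = 11*I)
c - x(l(C(w)), 106) = -5015 - 11*4*(9 + 2/7)² = -5015 - 11*4*(65/7)² = -5015 - 11*4*(4225/49) = -5015 - 11*16900/49 = -5015 - 1*185900/49 = -5015 - 185900/49 = -431635/49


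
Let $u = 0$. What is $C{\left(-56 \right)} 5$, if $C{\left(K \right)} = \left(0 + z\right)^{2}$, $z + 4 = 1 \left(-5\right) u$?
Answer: $80$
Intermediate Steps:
$z = -4$ ($z = -4 + 1 \left(-5\right) 0 = -4 - 0 = -4 + 0 = -4$)
$C{\left(K \right)} = 16$ ($C{\left(K \right)} = \left(0 - 4\right)^{2} = \left(-4\right)^{2} = 16$)
$C{\left(-56 \right)} 5 = 16 \cdot 5 = 80$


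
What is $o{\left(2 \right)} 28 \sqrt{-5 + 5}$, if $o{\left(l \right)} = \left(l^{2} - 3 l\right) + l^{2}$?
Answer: $0$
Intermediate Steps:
$o{\left(l \right)} = - 3 l + 2 l^{2}$
$o{\left(2 \right)} 28 \sqrt{-5 + 5} = 2 \left(-3 + 2 \cdot 2\right) 28 \sqrt{-5 + 5} = 2 \left(-3 + 4\right) 28 \sqrt{0} = 2 \cdot 1 \cdot 28 \cdot 0 = 2 \cdot 28 \cdot 0 = 56 \cdot 0 = 0$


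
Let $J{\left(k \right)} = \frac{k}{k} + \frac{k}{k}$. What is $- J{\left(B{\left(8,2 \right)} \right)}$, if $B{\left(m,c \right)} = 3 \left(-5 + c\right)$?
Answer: $-2$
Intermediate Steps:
$B{\left(m,c \right)} = -15 + 3 c$
$J{\left(k \right)} = 2$ ($J{\left(k \right)} = 1 + 1 = 2$)
$- J{\left(B{\left(8,2 \right)} \right)} = \left(-1\right) 2 = -2$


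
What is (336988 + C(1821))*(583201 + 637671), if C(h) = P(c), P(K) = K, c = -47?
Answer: 411361832552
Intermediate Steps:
C(h) = -47
(336988 + C(1821))*(583201 + 637671) = (336988 - 47)*(583201 + 637671) = 336941*1220872 = 411361832552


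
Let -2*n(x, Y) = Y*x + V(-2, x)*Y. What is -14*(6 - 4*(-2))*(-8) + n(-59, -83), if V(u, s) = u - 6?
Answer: -2425/2 ≈ -1212.5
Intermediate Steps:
V(u, s) = -6 + u
n(x, Y) = 4*Y - Y*x/2 (n(x, Y) = -(Y*x + (-6 - 2)*Y)/2 = -(Y*x - 8*Y)/2 = -(-8*Y + Y*x)/2 = 4*Y - Y*x/2)
-14*(6 - 4*(-2))*(-8) + n(-59, -83) = -14*(6 - 4*(-2))*(-8) + (1/2)*(-83)*(8 - 1*(-59)) = -14*(6 + 8)*(-8) + (1/2)*(-83)*(8 + 59) = -14*14*(-8) + (1/2)*(-83)*67 = -196*(-8) - 5561/2 = 1568 - 5561/2 = -2425/2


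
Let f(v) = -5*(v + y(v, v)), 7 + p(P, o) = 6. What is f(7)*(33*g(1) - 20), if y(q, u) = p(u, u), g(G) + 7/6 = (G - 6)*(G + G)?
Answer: 11655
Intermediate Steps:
p(P, o) = -1 (p(P, o) = -7 + 6 = -1)
g(G) = -7/6 + 2*G*(-6 + G) (g(G) = -7/6 + (G - 6)*(G + G) = -7/6 + (-6 + G)*(2*G) = -7/6 + 2*G*(-6 + G))
y(q, u) = -1
f(v) = 5 - 5*v (f(v) = -5*(v - 1) = -5*(-1 + v) = 5 - 5*v)
f(7)*(33*g(1) - 20) = (5 - 5*7)*(33*(-7/6 - 12*1 + 2*1²) - 20) = (5 - 35)*(33*(-7/6 - 12 + 2*1) - 20) = -30*(33*(-7/6 - 12 + 2) - 20) = -30*(33*(-67/6) - 20) = -30*(-737/2 - 20) = -30*(-777/2) = 11655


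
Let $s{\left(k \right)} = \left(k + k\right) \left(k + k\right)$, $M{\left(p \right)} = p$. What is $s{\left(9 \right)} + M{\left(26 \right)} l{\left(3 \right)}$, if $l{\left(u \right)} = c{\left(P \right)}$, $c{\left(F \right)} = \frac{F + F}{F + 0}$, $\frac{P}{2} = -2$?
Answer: $376$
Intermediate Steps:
$P = -4$ ($P = 2 \left(-2\right) = -4$)
$c{\left(F \right)} = 2$ ($c{\left(F \right)} = \frac{2 F}{F} = 2$)
$l{\left(u \right)} = 2$
$s{\left(k \right)} = 4 k^{2}$ ($s{\left(k \right)} = 2 k 2 k = 4 k^{2}$)
$s{\left(9 \right)} + M{\left(26 \right)} l{\left(3 \right)} = 4 \cdot 9^{2} + 26 \cdot 2 = 4 \cdot 81 + 52 = 324 + 52 = 376$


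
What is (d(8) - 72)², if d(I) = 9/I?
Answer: 321489/64 ≈ 5023.3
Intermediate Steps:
(d(8) - 72)² = (9/8 - 72)² = (-567/8)² = 321489/64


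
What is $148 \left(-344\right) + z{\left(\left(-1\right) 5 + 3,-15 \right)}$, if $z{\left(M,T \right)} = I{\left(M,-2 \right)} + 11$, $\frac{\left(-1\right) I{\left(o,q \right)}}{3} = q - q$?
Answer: $-50901$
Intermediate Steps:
$I{\left(o,q \right)} = 0$ ($I{\left(o,q \right)} = - 3 \left(q - q\right) = \left(-3\right) 0 = 0$)
$z{\left(M,T \right)} = 11$ ($z{\left(M,T \right)} = 0 + 11 = 11$)
$148 \left(-344\right) + z{\left(\left(-1\right) 5 + 3,-15 \right)} = 148 \left(-344\right) + 11 = -50912 + 11 = -50901$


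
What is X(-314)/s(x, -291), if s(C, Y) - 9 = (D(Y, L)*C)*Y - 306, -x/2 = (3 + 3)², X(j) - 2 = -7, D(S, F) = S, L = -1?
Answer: 5/6097329 ≈ 8.2003e-7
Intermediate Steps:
X(j) = -5 (X(j) = 2 - 7 = -5)
x = -72 (x = -2*(3 + 3)² = -2*6² = -2*36 = -72)
s(C, Y) = -297 + C*Y² (s(C, Y) = 9 + ((Y*C)*Y - 306) = 9 + ((C*Y)*Y - 306) = 9 + (C*Y² - 306) = 9 + (-306 + C*Y²) = -297 + C*Y²)
X(-314)/s(x, -291) = -5/(-297 - 72*(-291)²) = -5/(-297 - 72*84681) = -5/(-297 - 6097032) = -5/(-6097329) = -5*(-1/6097329) = 5/6097329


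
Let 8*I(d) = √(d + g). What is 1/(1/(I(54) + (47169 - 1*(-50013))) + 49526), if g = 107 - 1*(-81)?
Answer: 680349728606743/33695000665978333066 + √2/16847500332989166533 ≈ 2.0191e-5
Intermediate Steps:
g = 188 (g = 107 + 81 = 188)
I(d) = √(188 + d)/8 (I(d) = √(d + 188)/8 = √(188 + d)/8)
1/(1/(I(54) + (47169 - 1*(-50013))) + 49526) = 1/(1/(√(188 + 54)/8 + (47169 - 1*(-50013))) + 49526) = 1/(1/(√242/8 + (47169 + 50013)) + 49526) = 1/(1/((11*√2)/8 + 97182) + 49526) = 1/(1/(11*√2/8 + 97182) + 49526) = 1/(1/(97182 + 11*√2/8) + 49526) = 1/(49526 + 1/(97182 + 11*√2/8))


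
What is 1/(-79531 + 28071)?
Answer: -1/51460 ≈ -1.9433e-5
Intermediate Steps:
1/(-79531 + 28071) = 1/(-51460) = -1/51460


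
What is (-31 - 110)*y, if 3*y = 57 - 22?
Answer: -1645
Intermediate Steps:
y = 35/3 (y = (57 - 22)/3 = (⅓)*35 = 35/3 ≈ 11.667)
(-31 - 110)*y = (-31 - 110)*(35/3) = -141*35/3 = -1645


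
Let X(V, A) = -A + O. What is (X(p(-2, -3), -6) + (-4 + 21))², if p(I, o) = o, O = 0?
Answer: 529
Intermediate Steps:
X(V, A) = -A (X(V, A) = -A + 0 = -A)
(X(p(-2, -3), -6) + (-4 + 21))² = (-1*(-6) + (-4 + 21))² = (6 + 17)² = 23² = 529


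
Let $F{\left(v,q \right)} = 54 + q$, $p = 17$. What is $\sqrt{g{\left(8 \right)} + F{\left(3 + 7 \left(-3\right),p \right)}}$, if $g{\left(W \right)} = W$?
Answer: $\sqrt{79} \approx 8.8882$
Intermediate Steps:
$\sqrt{g{\left(8 \right)} + F{\left(3 + 7 \left(-3\right),p \right)}} = \sqrt{8 + \left(54 + 17\right)} = \sqrt{8 + 71} = \sqrt{79}$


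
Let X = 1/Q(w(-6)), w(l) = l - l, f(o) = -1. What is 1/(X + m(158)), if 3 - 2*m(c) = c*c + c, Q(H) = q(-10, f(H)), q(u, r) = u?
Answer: -5/62798 ≈ -7.9620e-5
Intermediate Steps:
w(l) = 0
Q(H) = -10
m(c) = 3/2 - c/2 - c²/2 (m(c) = 3/2 - (c*c + c)/2 = 3/2 - (c² + c)/2 = 3/2 - (c + c²)/2 = 3/2 + (-c/2 - c²/2) = 3/2 - c/2 - c²/2)
X = -⅒ (X = 1/(-10) = -⅒ ≈ -0.10000)
1/(X + m(158)) = 1/(-⅒ + (3/2 - ½*158 - ½*158²)) = 1/(-⅒ + (3/2 - 79 - ½*24964)) = 1/(-⅒ + (3/2 - 79 - 12482)) = 1/(-⅒ - 25119/2) = 1/(-62798/5) = -5/62798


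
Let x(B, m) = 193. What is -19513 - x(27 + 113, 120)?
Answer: -19706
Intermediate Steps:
-19513 - x(27 + 113, 120) = -19513 - 1*193 = -19513 - 193 = -19706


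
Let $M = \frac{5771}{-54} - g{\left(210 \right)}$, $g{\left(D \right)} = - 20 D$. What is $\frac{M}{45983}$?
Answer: $\frac{221029}{2483082} \approx 0.089014$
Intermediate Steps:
$M = \frac{221029}{54}$ ($M = \frac{5771}{-54} - \left(-20\right) 210 = 5771 \left(- \frac{1}{54}\right) - -4200 = - \frac{5771}{54} + 4200 = \frac{221029}{54} \approx 4093.1$)
$\frac{M}{45983} = \frac{221029}{54 \cdot 45983} = \frac{221029}{54} \cdot \frac{1}{45983} = \frac{221029}{2483082}$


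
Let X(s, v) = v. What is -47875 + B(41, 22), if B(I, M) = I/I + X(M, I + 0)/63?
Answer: -3016021/63 ≈ -47873.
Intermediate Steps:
B(I, M) = 1 + I/63 (B(I, M) = I/I + (I + 0)/63 = 1 + I*(1/63) = 1 + I/63)
-47875 + B(41, 22) = -47875 + (1 + (1/63)*41) = -47875 + (1 + 41/63) = -47875 + 104/63 = -3016021/63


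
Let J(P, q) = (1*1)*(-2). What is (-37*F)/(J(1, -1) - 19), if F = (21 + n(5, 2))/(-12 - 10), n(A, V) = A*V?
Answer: -1147/462 ≈ -2.4827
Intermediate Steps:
J(P, q) = -2 (J(P, q) = 1*(-2) = -2)
F = -31/22 (F = (21 + 5*2)/(-12 - 10) = (21 + 10)/(-22) = 31*(-1/22) = -31/22 ≈ -1.4091)
(-37*F)/(J(1, -1) - 19) = (-37*(-31/22))/(-2 - 19) = (1147/22)/(-21) = (1147/22)*(-1/21) = -1147/462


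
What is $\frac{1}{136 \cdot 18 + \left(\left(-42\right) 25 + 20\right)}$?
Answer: $\frac{1}{1418} \approx 0.00070522$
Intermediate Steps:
$\frac{1}{136 \cdot 18 + \left(\left(-42\right) 25 + 20\right)} = \frac{1}{2448 + \left(-1050 + 20\right)} = \frac{1}{2448 - 1030} = \frac{1}{1418}$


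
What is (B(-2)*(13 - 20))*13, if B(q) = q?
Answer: 182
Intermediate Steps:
(B(-2)*(13 - 20))*13 = -2*(13 - 20)*13 = -2*(-7)*13 = 14*13 = 182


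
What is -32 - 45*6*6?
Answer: -1652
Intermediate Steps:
-32 - 45*6*6 = -32 - 1620 = -1652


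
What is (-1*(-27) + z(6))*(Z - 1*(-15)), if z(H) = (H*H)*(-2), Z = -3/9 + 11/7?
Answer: -5115/7 ≈ -730.71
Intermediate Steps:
Z = 26/21 (Z = -3*⅑ + 11*(⅐) = -⅓ + 11/7 = 26/21 ≈ 1.2381)
z(H) = -2*H² (z(H) = H²*(-2) = -2*H²)
(-1*(-27) + z(6))*(Z - 1*(-15)) = (-1*(-27) - 2*6²)*(26/21 - 1*(-15)) = (27 - 2*36)*(26/21 + 15) = (27 - 72)*(341/21) = -45*341/21 = -5115/7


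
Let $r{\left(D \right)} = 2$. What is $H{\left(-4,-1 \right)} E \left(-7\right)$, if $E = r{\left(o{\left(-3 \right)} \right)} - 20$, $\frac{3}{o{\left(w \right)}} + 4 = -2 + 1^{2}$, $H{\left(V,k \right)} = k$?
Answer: $-126$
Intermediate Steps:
$o{\left(w \right)} = - \frac{3}{5}$ ($o{\left(w \right)} = \frac{3}{-4 - \left(2 - 1^{2}\right)} = \frac{3}{-4 + \left(-2 + 1\right)} = \frac{3}{-4 - 1} = \frac{3}{-5} = 3 \left(- \frac{1}{5}\right) = - \frac{3}{5}$)
$E = -18$ ($E = 2 - 20 = -18$)
$H{\left(-4,-1 \right)} E \left(-7\right) = \left(-1\right) \left(-18\right) \left(-7\right) = 18 \left(-7\right) = -126$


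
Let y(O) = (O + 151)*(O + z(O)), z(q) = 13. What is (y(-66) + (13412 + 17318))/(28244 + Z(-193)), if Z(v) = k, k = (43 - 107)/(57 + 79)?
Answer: 89165/96028 ≈ 0.92853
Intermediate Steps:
k = -8/17 (k = -64/136 = -64*1/136 = -8/17 ≈ -0.47059)
Z(v) = -8/17
y(O) = (13 + O)*(151 + O) (y(O) = (O + 151)*(O + 13) = (151 + O)*(13 + O) = (13 + O)*(151 + O))
(y(-66) + (13412 + 17318))/(28244 + Z(-193)) = ((1963 + (-66)**2 + 164*(-66)) + (13412 + 17318))/(28244 - 8/17) = ((1963 + 4356 - 10824) + 30730)/(480140/17) = (-4505 + 30730)*(17/480140) = 26225*(17/480140) = 89165/96028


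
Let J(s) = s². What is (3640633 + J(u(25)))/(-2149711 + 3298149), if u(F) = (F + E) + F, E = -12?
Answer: 3642077/1148438 ≈ 3.1713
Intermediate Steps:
u(F) = -12 + 2*F (u(F) = (F - 12) + F = (-12 + F) + F = -12 + 2*F)
(3640633 + J(u(25)))/(-2149711 + 3298149) = (3640633 + (-12 + 2*25)²)/(-2149711 + 3298149) = (3640633 + (-12 + 50)²)/1148438 = (3640633 + 38²)*(1/1148438) = (3640633 + 1444)*(1/1148438) = 3642077*(1/1148438) = 3642077/1148438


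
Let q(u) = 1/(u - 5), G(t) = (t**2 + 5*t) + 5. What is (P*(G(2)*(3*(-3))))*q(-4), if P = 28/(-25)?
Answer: -532/25 ≈ -21.280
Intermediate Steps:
G(t) = 5 + t**2 + 5*t
q(u) = 1/(-5 + u)
P = -28/25 (P = 28*(-1/25) = -28/25 ≈ -1.1200)
(P*(G(2)*(3*(-3))))*q(-4) = (-28*(5 + 2**2 + 5*2)*3*(-3)/25)/(-5 - 4) = -28*(5 + 4 + 10)*(-9)/25/(-9) = -532*(-9)/25*(-1/9) = -28/25*(-171)*(-1/9) = (4788/25)*(-1/9) = -532/25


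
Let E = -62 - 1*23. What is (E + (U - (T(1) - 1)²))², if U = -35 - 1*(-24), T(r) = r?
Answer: 9216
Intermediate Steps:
E = -85 (E = -62 - 23 = -85)
U = -11 (U = -35 + 24 = -11)
(E + (U - (T(1) - 1)²))² = (-85 + (-11 - (1 - 1)²))² = (-85 + (-11 - 1*0²))² = (-85 + (-11 - 1*0))² = (-85 + (-11 + 0))² = (-85 - 11)² = (-96)² = 9216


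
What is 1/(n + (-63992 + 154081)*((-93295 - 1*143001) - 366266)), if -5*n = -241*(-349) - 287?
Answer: -5/271421123912 ≈ -1.8422e-11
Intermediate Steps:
n = -83822/5 (n = -(-241*(-349) - 287)/5 = -(84109 - 287)/5 = -⅕*83822 = -83822/5 ≈ -16764.)
1/(n + (-63992 + 154081)*((-93295 - 1*143001) - 366266)) = 1/(-83822/5 + (-63992 + 154081)*((-93295 - 1*143001) - 366266)) = 1/(-83822/5 + 90089*((-93295 - 143001) - 366266)) = 1/(-83822/5 + 90089*(-236296 - 366266)) = 1/(-83822/5 + 90089*(-602562)) = 1/(-83822/5 - 54284208018) = 1/(-271421123912/5) = -5/271421123912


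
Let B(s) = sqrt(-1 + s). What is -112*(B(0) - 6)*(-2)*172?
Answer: -231168 + 38528*I ≈ -2.3117e+5 + 38528.0*I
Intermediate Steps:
-112*(B(0) - 6)*(-2)*172 = -112*(sqrt(-1 + 0) - 6)*(-2)*172 = -112*(sqrt(-1) - 6)*(-2)*172 = -112*(I - 6)*(-2)*172 = -112*(-6 + I)*(-2)*172 = -112*(12 - 2*I)*172 = (-1344 + 224*I)*172 = -231168 + 38528*I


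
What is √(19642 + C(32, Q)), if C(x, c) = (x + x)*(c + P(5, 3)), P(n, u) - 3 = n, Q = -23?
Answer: √18682 ≈ 136.68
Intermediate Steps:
P(n, u) = 3 + n
C(x, c) = 2*x*(8 + c) (C(x, c) = (x + x)*(c + (3 + 5)) = (2*x)*(c + 8) = (2*x)*(8 + c) = 2*x*(8 + c))
√(19642 + C(32, Q)) = √(19642 + 2*32*(8 - 23)) = √(19642 + 2*32*(-15)) = √(19642 - 960) = √18682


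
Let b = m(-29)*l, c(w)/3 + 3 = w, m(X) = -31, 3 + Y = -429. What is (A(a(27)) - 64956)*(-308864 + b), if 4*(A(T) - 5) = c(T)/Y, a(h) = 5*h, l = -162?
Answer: 473637872939/24 ≈ 1.9735e+10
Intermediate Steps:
Y = -432 (Y = -3 - 429 = -432)
c(w) = -9 + 3*w
A(T) = 961/192 - T/576 (A(T) = 5 + ((-9 + 3*T)/(-432))/4 = 5 + ((-9 + 3*T)*(-1/432))/4 = 5 + (1/48 - T/144)/4 = 5 + (1/192 - T/576) = 961/192 - T/576)
b = 5022 (b = -31*(-162) = 5022)
(A(a(27)) - 64956)*(-308864 + b) = ((961/192 - 5*27/576) - 64956)*(-308864 + 5022) = ((961/192 - 1/576*135) - 64956)*(-303842) = ((961/192 - 15/64) - 64956)*(-303842) = (229/48 - 64956)*(-303842) = -3117659/48*(-303842) = 473637872939/24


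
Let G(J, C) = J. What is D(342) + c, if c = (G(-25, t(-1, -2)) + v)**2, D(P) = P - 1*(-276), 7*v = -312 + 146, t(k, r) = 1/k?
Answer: 146563/49 ≈ 2991.1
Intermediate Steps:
v = -166/7 (v = (-312 + 146)/7 = (1/7)*(-166) = -166/7 ≈ -23.714)
D(P) = 276 + P (D(P) = P + 276 = 276 + P)
c = 116281/49 (c = (-25 - 166/7)**2 = (-341/7)**2 = 116281/49 ≈ 2373.1)
D(342) + c = (276 + 342) + 116281/49 = 618 + 116281/49 = 146563/49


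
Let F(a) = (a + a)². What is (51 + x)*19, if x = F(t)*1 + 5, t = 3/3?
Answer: 1140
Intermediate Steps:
t = 1 (t = 3*(⅓) = 1)
F(a) = 4*a² (F(a) = (2*a)² = 4*a²)
x = 9 (x = (4*1²)*1 + 5 = (4*1)*1 + 5 = 4*1 + 5 = 4 + 5 = 9)
(51 + x)*19 = (51 + 9)*19 = 60*19 = 1140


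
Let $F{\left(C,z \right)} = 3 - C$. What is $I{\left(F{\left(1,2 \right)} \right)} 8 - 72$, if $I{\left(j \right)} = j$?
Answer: $-56$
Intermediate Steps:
$I{\left(F{\left(1,2 \right)} \right)} 8 - 72 = \left(3 - 1\right) 8 - 72 = 2 \cdot 8 - 72 = 16 - 72 = -56$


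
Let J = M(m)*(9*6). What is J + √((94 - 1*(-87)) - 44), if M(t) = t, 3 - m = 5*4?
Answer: -918 + √137 ≈ -906.29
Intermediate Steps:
m = -17 (m = 3 - 5*4 = 3 - 1*20 = 3 - 20 = -17)
J = -918 (J = -153*6 = -17*54 = -918)
J + √((94 - 1*(-87)) - 44) = -918 + √((94 - 1*(-87)) - 44) = -918 + √((94 + 87) - 44) = -918 + √(181 - 44) = -918 + √137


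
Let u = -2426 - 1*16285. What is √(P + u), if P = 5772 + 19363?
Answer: 2*√1606 ≈ 80.150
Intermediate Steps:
u = -18711 (u = -2426 - 16285 = -18711)
P = 25135
√(P + u) = √(25135 - 18711) = √6424 = 2*√1606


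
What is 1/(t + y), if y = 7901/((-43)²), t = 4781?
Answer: 1849/8847970 ≈ 0.00020897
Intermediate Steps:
y = 7901/1849 ≈ 4.2731
1/(t + y) = 1/(4781 + 7901/1849) = 1/(8847970/1849) = 1849/8847970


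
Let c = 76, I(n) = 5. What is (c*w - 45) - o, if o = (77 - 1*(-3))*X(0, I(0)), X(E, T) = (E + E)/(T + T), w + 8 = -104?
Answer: -8557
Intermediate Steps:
w = -112 (w = -8 - 104 = -112)
X(E, T) = E/T (X(E, T) = (2*E)/((2*T)) = (2*E)*(1/(2*T)) = E/T)
o = 0 (o = (77 - 1*(-3))*(0/5) = (77 + 3)*(0*(⅕)) = 80*0 = 0)
(c*w - 45) - o = (76*(-112) - 45) - 1*0 = (-8512 - 45) + 0 = -8557 + 0 = -8557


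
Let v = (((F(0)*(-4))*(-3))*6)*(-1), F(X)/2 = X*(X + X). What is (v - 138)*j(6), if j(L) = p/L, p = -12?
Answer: 276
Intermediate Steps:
j(L) = -12/L
F(X) = 4*X² (F(X) = 2*(X*(X + X)) = 2*(X*(2*X)) = 2*(2*X²) = 4*X²)
v = 0 (v = ((((4*0²)*(-4))*(-3))*6)*(-1) = ((((4*0)*(-4))*(-3))*6)*(-1) = (((0*(-4))*(-3))*6)*(-1) = ((0*(-3))*6)*(-1) = (0*6)*(-1) = 0*(-1) = 0)
(v - 138)*j(6) = (0 - 138)*(-12/6) = -(-1656)/6 = -138*(-2) = 276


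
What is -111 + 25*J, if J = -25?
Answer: -736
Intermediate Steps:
-111 + 25*J = -111 + 25*(-25) = -111 - 625 = -736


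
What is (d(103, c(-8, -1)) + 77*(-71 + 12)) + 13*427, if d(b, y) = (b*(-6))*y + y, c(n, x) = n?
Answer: 5944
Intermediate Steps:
d(b, y) = y - 6*b*y (d(b, y) = (-6*b)*y + y = -6*b*y + y = y - 6*b*y)
(d(103, c(-8, -1)) + 77*(-71 + 12)) + 13*427 = (-8*(1 - 6*103) + 77*(-71 + 12)) + 13*427 = (-8*(1 - 618) + 77*(-59)) + 5551 = (-8*(-617) - 4543) + 5551 = (4936 - 4543) + 5551 = 393 + 5551 = 5944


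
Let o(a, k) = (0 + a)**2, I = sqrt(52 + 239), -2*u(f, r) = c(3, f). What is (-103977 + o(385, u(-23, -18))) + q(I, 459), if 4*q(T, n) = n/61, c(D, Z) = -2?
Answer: 10796971/244 ≈ 44250.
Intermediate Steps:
u(f, r) = 1 (u(f, r) = -1/2*(-2) = 1)
I = sqrt(291) ≈ 17.059
o(a, k) = a**2
q(T, n) = n/244 (q(T, n) = (n/61)/4 = n/244)
(-103977 + o(385, u(-23, -18))) + q(I, 459) = (-103977 + 385**2) + (1/244)*459 = (-103977 + 148225) + 459/244 = 44248 + 459/244 = 10796971/244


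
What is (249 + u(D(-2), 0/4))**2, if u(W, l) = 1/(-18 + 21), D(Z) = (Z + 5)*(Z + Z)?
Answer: 559504/9 ≈ 62167.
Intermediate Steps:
D(Z) = 2*Z*(5 + Z) (D(Z) = (5 + Z)*(2*Z) = 2*Z*(5 + Z))
u(W, l) = 1/3
(249 + u(D(-2), 0/4))**2 = (249 + 1/3)**2 = (748/3)**2 = 559504/9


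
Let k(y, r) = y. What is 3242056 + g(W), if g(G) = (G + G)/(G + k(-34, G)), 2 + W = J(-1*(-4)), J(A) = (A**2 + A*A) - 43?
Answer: 152376658/47 ≈ 3.2421e+6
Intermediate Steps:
J(A) = -43 + 2*A**2 (J(A) = (A**2 + A**2) - 43 = 2*A**2 - 43 = -43 + 2*A**2)
W = -13 (W = -2 + (-43 + 2*(-1*(-4))**2) = -2 + (-43 + 2*4**2) = -2 + (-43 + 2*16) = -2 + (-43 + 32) = -2 - 11 = -13)
g(G) = 2*G/(-34 + G) (g(G) = (G + G)/(G - 34) = (2*G)/(-34 + G) = 2*G/(-34 + G))
3242056 + g(W) = 3242056 + 2*(-13)/(-34 - 13) = 3242056 + 2*(-13)/(-47) = 3242056 + 2*(-13)*(-1/47) = 3242056 + 26/47 = 152376658/47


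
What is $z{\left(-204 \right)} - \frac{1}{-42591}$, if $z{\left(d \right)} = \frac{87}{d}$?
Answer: $- \frac{1235071}{2896188} \approx -0.42645$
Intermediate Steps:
$z{\left(-204 \right)} - \frac{1}{-42591} = \frac{87}{-204} - \frac{1}{-42591} = 87 \left(- \frac{1}{204}\right) - - \frac{1}{42591} = - \frac{29}{68} + \frac{1}{42591} = - \frac{1235071}{2896188}$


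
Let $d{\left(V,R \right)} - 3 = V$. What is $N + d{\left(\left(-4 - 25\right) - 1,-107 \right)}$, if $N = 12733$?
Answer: $12706$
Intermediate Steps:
$d{\left(V,R \right)} = 3 + V$
$N + d{\left(\left(-4 - 25\right) - 1,-107 \right)} = 12733 + \left(3 - 30\right) = 12733 - 27 = 12706$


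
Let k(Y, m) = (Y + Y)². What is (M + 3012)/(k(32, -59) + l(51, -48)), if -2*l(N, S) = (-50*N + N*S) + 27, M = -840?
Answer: 4344/13163 ≈ 0.33002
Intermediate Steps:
l(N, S) = -27/2 + 25*N - N*S/2 (l(N, S) = -((-50*N + N*S) + 27)/2 = -(27 - 50*N + N*S)/2 = -27/2 + 25*N - N*S/2)
k(Y, m) = 4*Y² (k(Y, m) = (2*Y)² = 4*Y²)
(M + 3012)/(k(32, -59) + l(51, -48)) = (-840 + 3012)/(4*32² + (-27/2 + 25*51 - ½*51*(-48))) = 2172/(4*1024 + (-27/2 + 1275 + 1224)) = 2172/(4096 + 4971/2) = 2172/(13163/2) = 2172*(2/13163) = 4344/13163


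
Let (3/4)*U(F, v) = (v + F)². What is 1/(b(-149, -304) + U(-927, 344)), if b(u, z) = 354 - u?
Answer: 3/1361065 ≈ 2.2042e-6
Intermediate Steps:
U(F, v) = 4*(F + v)²/3 (U(F, v) = 4*(v + F)²/3 = 4*(F + v)²/3)
1/(b(-149, -304) + U(-927, 344)) = 1/((354 - 1*(-149)) + 4*(-927 + 344)²/3) = 1/((354 + 149) + (4/3)*(-583)²) = 1/(503 + (4/3)*339889) = 1/(503 + 1359556/3) = 1/(1361065/3) = 3/1361065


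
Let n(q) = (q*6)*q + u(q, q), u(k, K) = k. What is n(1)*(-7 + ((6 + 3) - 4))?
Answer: -14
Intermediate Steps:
n(q) = q + 6*q**2 (n(q) = (q*6)*q + q = (6*q)*q + q = 6*q**2 + q = q + 6*q**2)
n(1)*(-7 + ((6 + 3) - 4)) = (1*(1 + 6*1))*(-7 + ((6 + 3) - 4)) = (1*(1 + 6))*(-7 + (9 - 4)) = (1*7)*(-7 + 5) = 7*(-2) = -14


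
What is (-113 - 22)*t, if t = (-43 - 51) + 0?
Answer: 12690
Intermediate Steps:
t = -94 (t = -94 + 0 = -94)
(-113 - 22)*t = (-113 - 22)*(-94) = -135*(-94) = 12690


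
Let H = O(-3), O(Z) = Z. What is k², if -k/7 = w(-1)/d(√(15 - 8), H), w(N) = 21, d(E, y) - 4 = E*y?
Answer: 21609/(4 - 3*√7)² ≈ 1394.0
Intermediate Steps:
H = -3
d(E, y) = 4 + E*y
k = -147/(4 - 3*√7) (k = -147/(4 + √(15 - 8)*(-3)) = -147/(4 + √7*(-3)) = -147/(4 - 3*√7) ≈ 37.336)
k² = (588/47 + 441*√7/47)²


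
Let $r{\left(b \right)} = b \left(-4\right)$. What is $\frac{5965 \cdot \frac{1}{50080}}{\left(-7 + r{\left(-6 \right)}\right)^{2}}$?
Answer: $\frac{1193}{2894624} \approx 0.00041214$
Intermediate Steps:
$r{\left(b \right)} = - 4 b$
$\frac{5965 \cdot \frac{1}{50080}}{\left(-7 + r{\left(-6 \right)}\right)^{2}} = \frac{5965 \cdot \frac{1}{50080}}{\left(-7 - -24\right)^{2}} = \frac{5965 \cdot \frac{1}{50080}}{\left(-7 + 24\right)^{2}} = \frac{1193}{10016 \cdot 17^{2}} = \frac{1193}{10016 \cdot 289} = \frac{1193}{10016} \cdot \frac{1}{289} = \frac{1193}{2894624}$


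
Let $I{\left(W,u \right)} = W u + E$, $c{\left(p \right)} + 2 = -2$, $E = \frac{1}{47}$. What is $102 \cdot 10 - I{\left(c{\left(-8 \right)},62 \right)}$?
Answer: $\frac{59595}{47} \approx 1268.0$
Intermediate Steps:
$E = \frac{1}{47} \approx 0.021277$
$c{\left(p \right)} = -4$ ($c{\left(p \right)} = -2 - 2 = -4$)
$I{\left(W,u \right)} = \frac{1}{47} + W u$ ($I{\left(W,u \right)} = W u + \frac{1}{47} = \frac{1}{47} + W u$)
$102 \cdot 10 - I{\left(c{\left(-8 \right)},62 \right)} = 102 \cdot 10 - \left(\frac{1}{47} - 248\right) = 1020 - \left(\frac{1}{47} - 248\right) = 1020 - - \frac{11655}{47} = 1020 + \frac{11655}{47} = \frac{59595}{47}$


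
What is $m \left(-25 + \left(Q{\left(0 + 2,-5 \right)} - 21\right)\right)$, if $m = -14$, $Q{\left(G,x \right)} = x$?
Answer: $714$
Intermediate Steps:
$m \left(-25 + \left(Q{\left(0 + 2,-5 \right)} - 21\right)\right) = - 14 \left(-25 - 26\right) = \left(-14\right) \left(-51\right) = 714$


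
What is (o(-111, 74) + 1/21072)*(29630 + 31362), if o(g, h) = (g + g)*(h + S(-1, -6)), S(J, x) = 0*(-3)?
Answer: -1319603146780/1317 ≈ -1.0020e+9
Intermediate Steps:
S(J, x) = 0
o(g, h) = 2*g*h (o(g, h) = (g + g)*(h + 0) = (2*g)*h = 2*g*h)
(o(-111, 74) + 1/21072)*(29630 + 31362) = (2*(-111)*74 + 1/21072)*(29630 + 31362) = (-16428 + 1/21072)*60992 = -346170815/21072*60992 = -1319603146780/1317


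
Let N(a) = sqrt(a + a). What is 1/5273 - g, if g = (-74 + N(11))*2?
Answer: 780405/5273 - 2*sqrt(22) ≈ 138.62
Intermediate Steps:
N(a) = sqrt(2)*sqrt(a) (N(a) = sqrt(2*a) = sqrt(2)*sqrt(a))
g = -148 + 2*sqrt(22) (g = (-74 + sqrt(2)*sqrt(11))*2 = (-74 + sqrt(22))*2 = -148 + 2*sqrt(22) ≈ -138.62)
1/5273 - g = 1/5273 - (-148 + 2*sqrt(22)) = 1/5273 + (148 - 2*sqrt(22)) = 780405/5273 - 2*sqrt(22)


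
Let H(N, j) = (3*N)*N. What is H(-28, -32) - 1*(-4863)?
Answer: 7215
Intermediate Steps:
H(N, j) = 3*N²
H(-28, -32) - 1*(-4863) = 3*(-28)² - 1*(-4863) = 3*784 + 4863 = 2352 + 4863 = 7215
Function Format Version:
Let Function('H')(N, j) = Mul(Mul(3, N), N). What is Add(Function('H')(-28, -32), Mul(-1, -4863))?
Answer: 7215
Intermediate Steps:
Function('H')(N, j) = Mul(3, Pow(N, 2))
Add(Function('H')(-28, -32), Mul(-1, -4863)) = Add(Mul(3, Pow(-28, 2)), Mul(-1, -4863)) = Add(Mul(3, 784), 4863) = Add(2352, 4863) = 7215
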